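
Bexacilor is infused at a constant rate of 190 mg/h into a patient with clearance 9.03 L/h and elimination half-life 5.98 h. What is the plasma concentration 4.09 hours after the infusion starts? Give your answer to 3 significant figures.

7.94 µg/mL

Css = rate / CL = 190 / 9.03 = 21.04 µg/mL
k = ln 2 / 5.98 = 0.1159 h⁻¹
C(t) = Css (1 − e^(−kt)) = 21.04 × (1 − e^(−0.4741)) = 21.04 × 0.3775 ≈ 7.94 µg/mL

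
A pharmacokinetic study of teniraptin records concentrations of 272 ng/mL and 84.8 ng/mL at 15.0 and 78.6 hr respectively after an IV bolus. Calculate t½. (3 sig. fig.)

37.8 hours

k = ln(C₁/C₂) / (t₂ − t₁) = ln(272/84.8) / (78.6 − 15.0)
  = 1.166 / 63.60 = 0.01833 hr⁻¹
t½ = ln 2 / k = ln 2 / 0.01833 ≈ 37.8 hours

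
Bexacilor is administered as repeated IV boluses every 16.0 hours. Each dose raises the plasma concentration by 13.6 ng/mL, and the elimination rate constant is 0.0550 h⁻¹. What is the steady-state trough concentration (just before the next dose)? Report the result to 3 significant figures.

9.64 ng/mL

Fraction remaining after one interval: e^(−kτ) = e^(−0.05500 × 16.0) = 0.4148
R = 1 / (1 − 0.4148) = 1.709
Css,max = 13.6 × 1.709 = 23.24 ng/mL
Css,min = Css,max × e^(−kτ) = 23.24 × 0.4148 ≈ 9.64 ng/mL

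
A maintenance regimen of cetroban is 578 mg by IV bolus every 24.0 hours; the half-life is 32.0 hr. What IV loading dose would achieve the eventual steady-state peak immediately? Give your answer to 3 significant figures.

1430 mg

k = ln 2 / 32.0 = 0.02166 hr⁻¹
Accumulation ratio R = 1 / (1 − e^(−kτ)) = 1 / (1 − e^(−0.02166×24.0)) = 1 / (1 − 0.5946) = 2.467
Loading dose = maintenance dose × R = 578 × 2.467 ≈ 1430 mg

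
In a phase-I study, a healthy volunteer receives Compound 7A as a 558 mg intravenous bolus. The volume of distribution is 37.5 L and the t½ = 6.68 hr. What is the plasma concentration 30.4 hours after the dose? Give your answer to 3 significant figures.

C₀ = dose / V = 558 / 37.5 = 14.88 mg/L
k = ln 2 / 6.68 = 0.1038 hr⁻¹
C(t) = C₀ e^(−kt) = 14.88 × e^(−0.1038 × 30.4) = 14.88 × e^(−3.154) = 14.88 × 0.04266 ≈ 0.635 mg/L

0.635 mg/L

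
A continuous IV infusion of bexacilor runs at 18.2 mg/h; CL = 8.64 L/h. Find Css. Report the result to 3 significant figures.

2.11 mg/L

Css = infusion rate / CL = 18.2 / 8.64 ≈ 2.11 mg/L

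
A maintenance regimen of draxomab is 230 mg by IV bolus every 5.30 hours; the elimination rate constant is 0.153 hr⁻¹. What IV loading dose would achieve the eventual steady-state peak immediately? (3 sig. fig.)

414 mg

Accumulation ratio R = 1 / (1 − e^(−kτ)) = 1 / (1 − e^(−0.1530×5.30)) = 1 / (1 − 0.4445) = 1.800
Loading dose = maintenance dose × R = 230 × 1.800 ≈ 414 mg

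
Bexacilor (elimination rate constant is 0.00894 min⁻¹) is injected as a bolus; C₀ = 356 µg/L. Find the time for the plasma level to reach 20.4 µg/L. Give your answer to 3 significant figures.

320 minutes

C(t) = C₀ e^(−kt)  ⇒  t = ln(C₀/C) / k
t = ln(356/20.4) / 0.008940 = 2.859 / 0.008940 ≈ 320 minutes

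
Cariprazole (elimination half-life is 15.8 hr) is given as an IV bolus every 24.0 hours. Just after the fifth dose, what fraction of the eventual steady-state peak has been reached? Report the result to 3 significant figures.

k = ln 2 / 15.8 = 0.04387 hr⁻¹
f_n = 1 − e^(−nkτ) = 1 − e^(−5 × 0.04387 × 24.0) = 1 − e^(−5.264) = 1 − 0.005172 ≈ 0.995

0.995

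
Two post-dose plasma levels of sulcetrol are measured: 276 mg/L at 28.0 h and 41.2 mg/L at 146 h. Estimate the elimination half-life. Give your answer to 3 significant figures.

k = ln(C₁/C₂) / (t₂ − t₁) = ln(276/41.2) / (146 − 28.0)
  = 1.902 / 118.0 = 0.01612 h⁻¹
t½ = ln 2 / k = ln 2 / 0.01612 ≈ 43.0 hours

43.0 hours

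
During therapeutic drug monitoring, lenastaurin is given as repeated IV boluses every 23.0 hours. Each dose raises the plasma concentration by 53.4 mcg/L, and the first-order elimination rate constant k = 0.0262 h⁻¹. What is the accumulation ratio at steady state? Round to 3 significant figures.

2.21

Fraction remaining after one interval: e^(−kτ) = e^(−0.02620 × 23.0) = 0.5474
R = 1 / (1 − 0.5474) = 1 / 0.4526 ≈ 2.21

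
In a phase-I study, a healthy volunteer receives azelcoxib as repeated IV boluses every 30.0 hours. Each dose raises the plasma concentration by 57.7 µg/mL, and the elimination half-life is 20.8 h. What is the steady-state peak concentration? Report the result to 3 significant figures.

k = ln 2 / 20.8 = 0.03332 h⁻¹
Fraction remaining after one interval: e^(−kτ) = e^(−0.03332 × 30.0) = 0.3680
R = 1 / (1 − 0.3680) = 1.582
Css,max = 57.7 × 1.582 ≈ 91.3 µg/mL

91.3 µg/mL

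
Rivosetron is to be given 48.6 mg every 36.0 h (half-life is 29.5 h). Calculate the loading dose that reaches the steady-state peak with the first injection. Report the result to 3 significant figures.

k = ln 2 / 29.5 = 0.02350 h⁻¹
Accumulation ratio R = 1 / (1 − e^(−kτ)) = 1 / (1 − e^(−0.02350×36.0)) = 1 / (1 − 0.4292) = 1.752
Loading dose = maintenance dose × R = 48.6 × 1.752 ≈ 85.1 mg

85.1 mg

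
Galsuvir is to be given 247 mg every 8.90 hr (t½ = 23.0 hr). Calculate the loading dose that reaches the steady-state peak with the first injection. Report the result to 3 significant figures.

1050 mg

k = ln 2 / 23.0 = 0.03014 hr⁻¹
Accumulation ratio R = 1 / (1 − e^(−kτ)) = 1 / (1 − e^(−0.03014×8.90)) = 1 / (1 − 0.7647) = 4.251
Loading dose = maintenance dose × R = 247 × 4.251 ≈ 1050 mg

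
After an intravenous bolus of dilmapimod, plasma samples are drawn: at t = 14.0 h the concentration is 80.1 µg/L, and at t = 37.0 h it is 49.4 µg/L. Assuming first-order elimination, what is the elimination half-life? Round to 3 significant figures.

k = ln(C₁/C₂) / (t₂ − t₁) = ln(80.1/49.4) / (37.0 − 14.0)
  = 0.4833 / 23.00 = 0.02101 h⁻¹
t½ = ln 2 / k = ln 2 / 0.02101 ≈ 33.0 hours

33.0 hours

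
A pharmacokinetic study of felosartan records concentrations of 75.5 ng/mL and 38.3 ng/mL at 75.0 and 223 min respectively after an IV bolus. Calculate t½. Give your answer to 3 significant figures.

151 minutes

k = ln(C₁/C₂) / (t₂ − t₁) = ln(75.5/38.3) / (223 − 75.0)
  = 0.6787 / 148.0 = 0.004586 min⁻¹
t½ = ln 2 / k = ln 2 / 0.004586 ≈ 151 minutes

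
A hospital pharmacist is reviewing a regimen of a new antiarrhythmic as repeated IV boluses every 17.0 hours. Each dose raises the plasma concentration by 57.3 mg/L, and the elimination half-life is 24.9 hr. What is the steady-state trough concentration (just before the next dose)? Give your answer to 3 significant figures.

k = ln 2 / 24.9 = 0.02784 hr⁻¹
Fraction remaining after one interval: e^(−kτ) = e^(−0.02784 × 17.0) = 0.6230
R = 1 / (1 − 0.6230) = 2.652
Css,max = 57.3 × 2.652 = 152.0 mg/L
Css,min = Css,max × e^(−kτ) = 152.0 × 0.6230 ≈ 94.7 mg/L

94.7 mg/L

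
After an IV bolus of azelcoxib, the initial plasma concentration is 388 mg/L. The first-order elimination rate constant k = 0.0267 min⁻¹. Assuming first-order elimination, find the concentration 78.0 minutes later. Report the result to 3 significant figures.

48.3 mg/L

C(t) = C₀ e^(−kt) = 388 × e^(−0.02670 × 78.0) = 388 × e^(−2.083) = 388 × 0.1246 ≈ 48.3 mg/L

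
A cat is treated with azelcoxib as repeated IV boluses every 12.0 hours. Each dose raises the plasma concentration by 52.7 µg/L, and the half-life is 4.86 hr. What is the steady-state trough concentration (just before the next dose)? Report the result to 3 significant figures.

k = ln 2 / 4.86 = 0.1426 hr⁻¹
Fraction remaining after one interval: e^(−kτ) = e^(−0.1426 × 12.0) = 0.1806
R = 1 / (1 − 0.1806) = 1.220
Css,max = 52.7 × 1.220 = 64.32 µg/L
Css,min = Css,max × e^(−kτ) = 64.32 × 0.1806 ≈ 11.6 µg/L

11.6 µg/L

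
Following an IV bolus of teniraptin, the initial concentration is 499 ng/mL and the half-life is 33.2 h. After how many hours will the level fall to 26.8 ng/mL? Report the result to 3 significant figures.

140 hours

k = ln 2 / 33.2 = 0.02088 h⁻¹
C(t) = C₀ e^(−kt)  ⇒  t = ln(C₀/C) / k
t = ln(499/26.8) / 0.02088 = 2.924 / 0.02088 ≈ 140 hours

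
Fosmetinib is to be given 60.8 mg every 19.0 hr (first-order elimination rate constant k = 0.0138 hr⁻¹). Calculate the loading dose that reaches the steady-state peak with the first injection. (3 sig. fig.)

Accumulation ratio R = 1 / (1 − e^(−kτ)) = 1 / (1 − e^(−0.01380×19.0)) = 1 / (1 − 0.7694) = 4.336
Loading dose = maintenance dose × R = 60.8 × 4.336 ≈ 264 mg

264 mg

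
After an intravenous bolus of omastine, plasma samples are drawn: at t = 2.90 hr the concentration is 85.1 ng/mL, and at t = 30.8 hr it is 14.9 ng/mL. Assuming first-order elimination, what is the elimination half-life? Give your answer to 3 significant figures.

k = ln(C₁/C₂) / (t₂ − t₁) = ln(85.1/14.9) / (30.8 − 2.90)
  = 1.742 / 27.90 = 0.06245 hr⁻¹
t½ = ln 2 / k = ln 2 / 0.06245 ≈ 11.1 hours

11.1 hours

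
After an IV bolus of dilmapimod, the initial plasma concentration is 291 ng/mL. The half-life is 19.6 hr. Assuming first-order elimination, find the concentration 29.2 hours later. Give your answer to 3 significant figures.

k = ln 2 / 19.6 = 0.03536 hr⁻¹
C(t) = C₀ e^(−kt) = 291 × e^(−0.03536 × 29.2) = 291 × e^(−1.033) = 291 × 0.3561 ≈ 104 ng/mL

104 ng/mL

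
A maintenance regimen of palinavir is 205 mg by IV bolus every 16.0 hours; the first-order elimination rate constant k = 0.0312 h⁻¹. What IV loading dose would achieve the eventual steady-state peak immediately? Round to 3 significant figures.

Accumulation ratio R = 1 / (1 − e^(−kτ)) = 1 / (1 − e^(−0.03120×16.0)) = 1 / (1 − 0.6070) = 2.545
Loading dose = maintenance dose × R = 205 × 2.545 ≈ 522 mg

522 mg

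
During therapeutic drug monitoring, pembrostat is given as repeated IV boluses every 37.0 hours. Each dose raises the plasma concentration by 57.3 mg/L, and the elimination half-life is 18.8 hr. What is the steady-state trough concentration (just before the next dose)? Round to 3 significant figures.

19.7 mg/L

k = ln 2 / 18.8 = 0.03687 hr⁻¹
Fraction remaining after one interval: e^(−kτ) = e^(−0.03687 × 37.0) = 0.2556
R = 1 / (1 − 0.2556) = 1.343
Css,max = 57.3 × 1.343 = 76.97 mg/L
Css,min = Css,max × e^(−kτ) = 76.97 × 0.2556 ≈ 19.7 mg/L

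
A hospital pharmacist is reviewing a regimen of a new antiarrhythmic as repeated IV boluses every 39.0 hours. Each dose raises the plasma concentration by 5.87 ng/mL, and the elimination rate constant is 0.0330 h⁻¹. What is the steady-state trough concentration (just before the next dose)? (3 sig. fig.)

Fraction remaining after one interval: e^(−kτ) = e^(−0.03300 × 39.0) = 0.2761
R = 1 / (1 − 0.2761) = 1.381
Css,max = 5.87 × 1.381 = 8.109 ng/mL
Css,min = Css,max × e^(−kτ) = 8.109 × 0.2761 ≈ 2.24 ng/mL

2.24 ng/mL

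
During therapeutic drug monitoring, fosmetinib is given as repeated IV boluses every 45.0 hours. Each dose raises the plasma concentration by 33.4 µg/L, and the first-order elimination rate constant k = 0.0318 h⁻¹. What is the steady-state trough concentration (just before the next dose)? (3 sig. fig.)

10.5 µg/L

Fraction remaining after one interval: e^(−kτ) = e^(−0.03180 × 45.0) = 0.2391
R = 1 / (1 − 0.2391) = 1.314
Css,max = 33.4 × 1.314 = 43.89 µg/L
Css,min = Css,max × e^(−kτ) = 43.89 × 0.2391 ≈ 10.5 µg/L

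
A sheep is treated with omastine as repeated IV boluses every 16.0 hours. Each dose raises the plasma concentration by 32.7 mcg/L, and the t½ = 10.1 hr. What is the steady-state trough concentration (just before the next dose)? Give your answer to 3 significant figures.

k = ln 2 / 10.1 = 0.06863 hr⁻¹
Fraction remaining after one interval: e^(−kτ) = e^(−0.06863 × 16.0) = 0.3335
R = 1 / (1 − 0.3335) = 1.500
Css,max = 32.7 × 1.500 = 49.06 mcg/L
Css,min = Css,max × e^(−kτ) = 49.06 × 0.3335 ≈ 16.4 mcg/L

16.4 mcg/L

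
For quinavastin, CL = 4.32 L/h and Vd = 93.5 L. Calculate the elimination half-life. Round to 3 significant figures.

k = CL / V = 4.32 / 93.5 = 0.04620 h⁻¹
t½ = ln 2 / k = ln 2 / 0.04620 ≈ 15.0 hours

15.0 hours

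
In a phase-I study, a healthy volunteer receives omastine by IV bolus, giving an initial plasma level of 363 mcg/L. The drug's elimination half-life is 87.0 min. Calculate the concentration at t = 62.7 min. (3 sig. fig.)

k = ln 2 / 87.0 = 0.007967 min⁻¹
62.7 min is 0.7207 half-lives, so C = 363 × (1/2)^0.7207 = 363 × 0.6068 ≈ 220 mcg/L

220 mcg/L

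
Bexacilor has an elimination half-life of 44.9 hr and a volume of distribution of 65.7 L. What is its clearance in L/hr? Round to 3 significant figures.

1.01 L/hr

k = ln 2 / t½ = ln 2 / 44.9 = 0.01544 hr⁻¹
CL = k · V = 0.01544 × 65.7 ≈ 1.01 L/hr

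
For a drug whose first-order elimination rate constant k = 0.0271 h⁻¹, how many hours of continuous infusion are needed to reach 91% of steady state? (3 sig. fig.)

88.9 hours

f = 1 − e^(−kt)  ⇒  t = −ln(1 − f) / k
t = −ln(1 − 0.91) / 0.02710 = 2.408 / 0.02710 ≈ 88.9 hours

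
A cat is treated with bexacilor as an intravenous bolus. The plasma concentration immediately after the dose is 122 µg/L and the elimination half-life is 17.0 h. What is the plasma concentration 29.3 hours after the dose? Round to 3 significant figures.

36.9 µg/L

k = ln 2 / 17.0 = 0.04077 h⁻¹
C(t) = C₀ e^(−kt) = 122 × e^(−0.04077 × 29.3) = 122 × e^(−1.195) = 122 × 0.3028 ≈ 36.9 µg/L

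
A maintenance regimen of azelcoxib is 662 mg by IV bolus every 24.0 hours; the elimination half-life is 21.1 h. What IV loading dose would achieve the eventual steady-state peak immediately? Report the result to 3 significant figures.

k = ln 2 / 21.1 = 0.03285 h⁻¹
Accumulation ratio R = 1 / (1 − e^(−kτ)) = 1 / (1 − e^(−0.03285×24.0)) = 1 / (1 − 0.4546) = 1.833
Loading dose = maintenance dose × R = 662 × 1.833 ≈ 1210 mg

1210 mg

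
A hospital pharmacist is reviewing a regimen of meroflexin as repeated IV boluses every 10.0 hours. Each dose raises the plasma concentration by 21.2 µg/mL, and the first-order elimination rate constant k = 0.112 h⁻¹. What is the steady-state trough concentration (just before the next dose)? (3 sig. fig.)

Fraction remaining after one interval: e^(−kτ) = e^(−0.1120 × 10.0) = 0.3263
R = 1 / (1 − 0.3263) = 1.484
Css,max = 21.2 × 1.484 = 31.47 µg/mL
Css,min = Css,max × e^(−kτ) = 31.47 × 0.3263 ≈ 10.3 µg/mL

10.3 µg/mL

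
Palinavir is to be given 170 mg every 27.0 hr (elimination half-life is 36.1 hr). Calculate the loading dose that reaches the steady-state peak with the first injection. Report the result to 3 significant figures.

420 mg

k = ln 2 / 36.1 = 0.01920 hr⁻¹
Accumulation ratio R = 1 / (1 − e^(−kτ)) = 1 / (1 − e^(−0.01920×27.0)) = 1 / (1 − 0.5955) = 2.472
Loading dose = maintenance dose × R = 170 × 2.472 ≈ 420 mg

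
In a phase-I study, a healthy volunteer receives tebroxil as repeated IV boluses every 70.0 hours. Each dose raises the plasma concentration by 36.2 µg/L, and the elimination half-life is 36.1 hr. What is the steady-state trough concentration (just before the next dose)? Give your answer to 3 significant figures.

12.8 µg/L

k = ln 2 / 36.1 = 0.01920 hr⁻¹
Fraction remaining after one interval: e^(−kτ) = e^(−0.01920 × 70.0) = 0.2608
R = 1 / (1 − 0.2608) = 1.353
Css,max = 36.2 × 1.353 = 48.97 µg/L
Css,min = Css,max × e^(−kτ) = 48.97 × 0.2608 ≈ 12.8 µg/L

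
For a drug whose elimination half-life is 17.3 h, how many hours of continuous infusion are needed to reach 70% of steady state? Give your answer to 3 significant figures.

30.0 hours

k = ln 2 / 17.3 = 0.04007 h⁻¹
f = 1 − e^(−kt)  ⇒  t = −ln(1 − f) / k
t = −ln(1 − 0.7) / 0.04007 = 1.204 / 0.04007 ≈ 30.0 hours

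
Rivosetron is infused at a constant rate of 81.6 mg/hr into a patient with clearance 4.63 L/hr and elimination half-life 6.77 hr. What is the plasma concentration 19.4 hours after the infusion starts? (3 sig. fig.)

15.2 µg/mL

Css = rate / CL = 81.6 / 4.63 = 17.62 µg/mL
k = ln 2 / 6.77 = 0.1024 hr⁻¹
C(t) = Css (1 − e^(−kt)) = 17.62 × (1 − e^(−1.986)) = 17.62 × 0.8628 ≈ 15.2 µg/mL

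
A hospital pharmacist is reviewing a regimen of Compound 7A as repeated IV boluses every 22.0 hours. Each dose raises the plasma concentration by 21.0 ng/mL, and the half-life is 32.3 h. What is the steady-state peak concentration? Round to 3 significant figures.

55.8 ng/mL

k = ln 2 / 32.3 = 0.02146 h⁻¹
Fraction remaining after one interval: e^(−kτ) = e^(−0.02146 × 22.0) = 0.6237
R = 1 / (1 − 0.6237) = 2.657
Css,max = 21.0 × 2.657 ≈ 55.8 ng/mL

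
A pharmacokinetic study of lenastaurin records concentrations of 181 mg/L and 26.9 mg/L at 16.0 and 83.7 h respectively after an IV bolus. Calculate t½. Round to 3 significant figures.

k = ln(C₁/C₂) / (t₂ − t₁) = ln(181/26.9) / (83.7 − 16.0)
  = 1.906 / 67.70 = 0.02816 h⁻¹
t½ = ln 2 / k = ln 2 / 0.02816 ≈ 24.6 hours

24.6 hours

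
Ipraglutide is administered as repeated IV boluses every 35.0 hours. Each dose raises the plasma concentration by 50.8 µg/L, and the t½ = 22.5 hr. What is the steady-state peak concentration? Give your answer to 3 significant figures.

k = ln 2 / 22.5 = 0.03081 hr⁻¹
Fraction remaining after one interval: e^(−kτ) = e^(−0.03081 × 35.0) = 0.3402
R = 1 / (1 − 0.3402) = 1.516
Css,max = 50.8 × 1.516 ≈ 77.0 µg/L

77.0 µg/L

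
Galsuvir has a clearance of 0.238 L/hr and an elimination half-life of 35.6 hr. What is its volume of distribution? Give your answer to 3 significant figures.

12.2 L

k = ln 2 / t½ = ln 2 / 35.6 = 0.01947 hr⁻¹
V = CL / k = 0.238 / 0.01947 ≈ 12.2 L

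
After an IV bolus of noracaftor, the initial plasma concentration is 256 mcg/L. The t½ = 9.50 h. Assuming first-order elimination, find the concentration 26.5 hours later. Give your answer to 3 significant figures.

37.0 mcg/L

k = ln 2 / 9.50 = 0.07296 h⁻¹
26.5 h is 2.789 half-lives, so C = 256 × (1/2)^2.789 = 256 × 0.1446 ≈ 37.0 mcg/L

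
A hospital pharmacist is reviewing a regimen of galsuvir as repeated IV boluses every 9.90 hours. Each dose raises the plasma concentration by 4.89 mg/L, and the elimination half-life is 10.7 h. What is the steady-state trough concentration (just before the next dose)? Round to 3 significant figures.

k = ln 2 / 10.7 = 0.06478 h⁻¹
Fraction remaining after one interval: e^(−kτ) = e^(−0.06478 × 9.90) = 0.5266
R = 1 / (1 − 0.5266) = 2.112
Css,max = 4.89 × 2.112 = 10.33 mg/L
Css,min = Css,max × e^(−kτ) = 10.33 × 0.5266 ≈ 5.44 mg/L

5.44 mg/L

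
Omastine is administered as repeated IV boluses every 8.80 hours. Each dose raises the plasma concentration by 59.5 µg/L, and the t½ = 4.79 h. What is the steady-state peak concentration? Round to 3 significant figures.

k = ln 2 / 4.79 = 0.1447 h⁻¹
Fraction remaining after one interval: e^(−kτ) = e^(−0.1447 × 8.80) = 0.2799
R = 1 / (1 − 0.2799) = 1.389
Css,max = 59.5 × 1.389 ≈ 82.6 µg/L

82.6 µg/L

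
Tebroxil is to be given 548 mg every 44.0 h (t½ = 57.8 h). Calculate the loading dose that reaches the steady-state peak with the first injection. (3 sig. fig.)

k = ln 2 / 57.8 = 0.01199 h⁻¹
Accumulation ratio R = 1 / (1 − e^(−kτ)) = 1 / (1 − e^(−0.01199×44.0)) = 1 / (1 − 0.5900) = 2.439
Loading dose = maintenance dose × R = 548 × 2.439 ≈ 1340 mg

1340 mg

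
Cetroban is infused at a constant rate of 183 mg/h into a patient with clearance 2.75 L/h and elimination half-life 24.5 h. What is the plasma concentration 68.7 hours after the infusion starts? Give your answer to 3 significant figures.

57.0 mg/L

Css = rate / CL = 183 / 2.75 = 66.55 mg/L
k = ln 2 / 24.5 = 0.02829 h⁻¹
C(t) = Css (1 − e^(−kt)) = 66.55 × (1 − e^(−1.944)) = 66.55 × 0.8568 ≈ 57.0 mg/L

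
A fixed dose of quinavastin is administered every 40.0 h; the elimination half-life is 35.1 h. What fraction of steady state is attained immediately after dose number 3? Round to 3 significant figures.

0.906

k = ln 2 / 35.1 = 0.01975 h⁻¹
f_n = 1 − e^(−nkτ) = 1 − e^(−3 × 0.01975 × 40.0) = 1 − e^(−2.370) = 1 − 0.09351 ≈ 0.906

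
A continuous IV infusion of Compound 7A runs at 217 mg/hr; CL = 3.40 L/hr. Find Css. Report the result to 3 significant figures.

Css = infusion rate / CL = 217 / 3.40 ≈ 63.8 mg/L

63.8 mg/L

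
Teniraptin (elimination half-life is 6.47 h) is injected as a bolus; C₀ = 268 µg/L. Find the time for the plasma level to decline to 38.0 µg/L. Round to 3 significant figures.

18.2 hours

k = ln 2 / 6.47 = 0.1071 h⁻¹
C(t) = C₀ e^(−kt)  ⇒  t = ln(C₀/C) / k
t = ln(268/38.0) / 0.1071 = 1.953 / 0.1071 ≈ 18.2 hours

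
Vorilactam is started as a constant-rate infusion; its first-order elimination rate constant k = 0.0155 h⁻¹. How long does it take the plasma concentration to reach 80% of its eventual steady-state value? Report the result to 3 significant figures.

104 hours

f = 1 − e^(−kt)  ⇒  t = −ln(1 − f) / k
t = −ln(1 − 0.8) / 0.01550 = 1.609 / 0.01550 ≈ 104 hours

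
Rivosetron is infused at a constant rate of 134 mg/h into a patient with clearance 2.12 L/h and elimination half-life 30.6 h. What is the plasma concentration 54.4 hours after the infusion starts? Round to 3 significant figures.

Css = rate / CL = 134 / 2.12 = 63.21 mg/L
k = ln 2 / 30.6 = 0.02265 h⁻¹
C(t) = Css (1 − e^(−kt)) = 63.21 × (1 − e^(−1.232)) = 63.21 × 0.7084 ≈ 44.8 mg/L

44.8 mg/L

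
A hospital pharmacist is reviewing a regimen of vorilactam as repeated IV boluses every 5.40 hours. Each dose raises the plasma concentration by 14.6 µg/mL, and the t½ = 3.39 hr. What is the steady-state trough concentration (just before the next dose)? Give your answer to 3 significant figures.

7.24 µg/mL

k = ln 2 / 3.39 = 0.2045 hr⁻¹
Fraction remaining after one interval: e^(−kτ) = e^(−0.2045 × 5.40) = 0.3315
R = 1 / (1 − 0.3315) = 1.496
Css,max = 14.6 × 1.496 = 21.84 µg/mL
Css,min = Css,max × e^(−kτ) = 21.84 × 0.3315 ≈ 7.24 µg/mL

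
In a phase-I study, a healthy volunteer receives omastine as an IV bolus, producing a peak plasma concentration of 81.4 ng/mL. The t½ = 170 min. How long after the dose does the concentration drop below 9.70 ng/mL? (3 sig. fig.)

k = ln 2 / 170 = 0.004077 min⁻¹
C(t) = C₀ e^(−kt)  ⇒  t = ln(C₀/C) / k
t = ln(81.4/9.70) / 0.004077 = 2.127 / 0.004077 ≈ 522 minutes

522 minutes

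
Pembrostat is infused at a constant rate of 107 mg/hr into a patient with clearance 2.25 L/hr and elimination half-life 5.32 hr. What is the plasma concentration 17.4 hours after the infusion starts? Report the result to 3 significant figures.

42.6 µg/mL

Css = rate / CL = 107 / 2.25 = 47.56 µg/mL
k = ln 2 / 5.32 = 0.1303 hr⁻¹
C(t) = Css (1 − e^(−kt)) = 47.56 × (1 − e^(−2.267)) = 47.56 × 0.8964 ≈ 42.6 µg/mL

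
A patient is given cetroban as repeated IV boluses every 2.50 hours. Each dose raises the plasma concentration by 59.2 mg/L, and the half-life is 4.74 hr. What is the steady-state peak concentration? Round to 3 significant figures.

k = ln 2 / 4.74 = 0.1462 hr⁻¹
Fraction remaining after one interval: e^(−kτ) = e^(−0.1462 × 2.50) = 0.6938
R = 1 / (1 − 0.6938) = 3.266
Css,max = 59.2 × 3.266 ≈ 193 mg/L

193 mg/L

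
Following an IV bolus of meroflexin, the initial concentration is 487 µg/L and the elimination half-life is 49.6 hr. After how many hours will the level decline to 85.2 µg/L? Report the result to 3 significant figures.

125 hours

k = ln 2 / 49.6 = 0.01397 hr⁻¹
C(t) = C₀ e^(−kt)  ⇒  t = ln(C₀/C) / k
t = ln(487/85.2) / 0.01397 = 1.743 / 0.01397 ≈ 125 hours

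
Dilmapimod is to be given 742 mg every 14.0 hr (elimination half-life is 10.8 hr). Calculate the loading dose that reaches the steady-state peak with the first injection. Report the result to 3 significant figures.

1250 mg

k = ln 2 / 10.8 = 0.06418 hr⁻¹
Accumulation ratio R = 1 / (1 − e^(−kτ)) = 1 / (1 − e^(−0.06418×14.0)) = 1 / (1 − 0.4072) = 1.687
Loading dose = maintenance dose × R = 742 × 1.687 ≈ 1250 mg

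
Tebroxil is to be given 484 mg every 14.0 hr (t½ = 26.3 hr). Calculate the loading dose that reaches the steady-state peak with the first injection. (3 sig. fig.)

1570 mg

k = ln 2 / 26.3 = 0.02636 hr⁻¹
Accumulation ratio R = 1 / (1 − e^(−kτ)) = 1 / (1 − e^(−0.02636×14.0)) = 1 / (1 − 0.6914) = 3.241
Loading dose = maintenance dose × R = 484 × 3.241 ≈ 1570 mg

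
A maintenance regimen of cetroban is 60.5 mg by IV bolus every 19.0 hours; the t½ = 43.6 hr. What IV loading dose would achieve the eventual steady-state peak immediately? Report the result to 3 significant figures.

232 mg

k = ln 2 / 43.6 = 0.01590 hr⁻¹
Accumulation ratio R = 1 / (1 − e^(−kτ)) = 1 / (1 − e^(−0.01590×19.0)) = 1 / (1 − 0.7393) = 3.836
Loading dose = maintenance dose × R = 60.5 × 3.836 ≈ 232 mg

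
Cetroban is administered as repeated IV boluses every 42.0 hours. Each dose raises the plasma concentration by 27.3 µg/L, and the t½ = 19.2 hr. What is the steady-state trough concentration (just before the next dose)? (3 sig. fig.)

k = ln 2 / 19.2 = 0.03610 hr⁻¹
Fraction remaining after one interval: e^(−kτ) = e^(−0.03610 × 42.0) = 0.2195
R = 1 / (1 − 0.2195) = 1.281
Css,max = 27.3 × 1.281 = 34.98 µg/L
Css,min = Css,max × e^(−kτ) = 34.98 × 0.2195 ≈ 7.68 µg/L

7.68 µg/L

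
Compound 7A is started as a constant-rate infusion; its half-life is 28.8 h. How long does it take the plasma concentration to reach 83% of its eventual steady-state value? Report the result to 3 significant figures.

73.6 hours

k = ln 2 / 28.8 = 0.02407 h⁻¹
f = 1 − e^(−kt)  ⇒  t = −ln(1 − f) / k
t = −ln(1 − 0.83) / 0.02407 = 1.772 / 0.02407 ≈ 73.6 hours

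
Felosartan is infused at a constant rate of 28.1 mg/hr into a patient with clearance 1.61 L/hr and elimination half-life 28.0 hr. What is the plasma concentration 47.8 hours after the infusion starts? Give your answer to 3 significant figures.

12.1 µg/mL

Css = rate / CL = 28.1 / 1.61 = 17.45 µg/mL
k = ln 2 / 28.0 = 0.02476 hr⁻¹
C(t) = Css (1 − e^(−kt)) = 17.45 × (1 − e^(−1.183)) = 17.45 × 0.6937 ≈ 12.1 µg/mL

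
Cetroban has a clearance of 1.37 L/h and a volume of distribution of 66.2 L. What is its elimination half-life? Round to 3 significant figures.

k = CL / V = 1.37 / 66.2 = 0.02069 h⁻¹
t½ = ln 2 / k = ln 2 / 0.02069 ≈ 33.5 hours

33.5 hours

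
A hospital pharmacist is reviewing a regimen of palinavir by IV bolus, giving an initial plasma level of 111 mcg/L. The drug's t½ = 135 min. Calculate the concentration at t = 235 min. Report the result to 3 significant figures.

33.2 mcg/L

k = ln 2 / 135 = 0.005134 min⁻¹
C(t) = C₀ e^(−kt) = 111 × e^(−0.005134 × 235) = 111 × e^(−1.207) = 111 × 0.2992 ≈ 33.2 mcg/L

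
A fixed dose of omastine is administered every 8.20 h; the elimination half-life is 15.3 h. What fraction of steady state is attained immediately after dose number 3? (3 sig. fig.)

0.672

k = ln 2 / 15.3 = 0.04530 h⁻¹
f_n = 1 − e^(−nkτ) = 1 − e^(−3 × 0.04530 × 8.20) = 1 − e^(−1.114) = 1 − 0.3281 ≈ 0.672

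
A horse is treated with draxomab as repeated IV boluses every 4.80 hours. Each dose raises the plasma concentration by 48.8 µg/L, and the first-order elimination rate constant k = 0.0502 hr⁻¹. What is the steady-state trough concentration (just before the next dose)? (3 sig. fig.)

Fraction remaining after one interval: e^(−kτ) = e^(−0.05020 × 4.80) = 0.7859
R = 1 / (1 − 0.7859) = 4.670
Css,max = 48.8 × 4.670 = 227.9 µg/L
Css,min = Css,max × e^(−kτ) = 227.9 × 0.7859 ≈ 179 µg/L

179 µg/L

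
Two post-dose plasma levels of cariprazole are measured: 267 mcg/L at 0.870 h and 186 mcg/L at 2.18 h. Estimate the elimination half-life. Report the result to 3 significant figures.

k = ln(C₁/C₂) / (t₂ − t₁) = ln(267/186) / (2.18 − 0.870)
  = 0.3615 / 1.310 = 0.2760 h⁻¹
t½ = ln 2 / k = ln 2 / 0.2760 ≈ 2.51 hours

2.51 hours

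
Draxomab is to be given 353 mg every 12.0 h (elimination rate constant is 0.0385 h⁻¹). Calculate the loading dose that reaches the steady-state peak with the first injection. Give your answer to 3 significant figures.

954 mg

Accumulation ratio R = 1 / (1 − e^(−kτ)) = 1 / (1 − e^(−0.03850×12.0)) = 1 / (1 − 0.6300) = 2.703
Loading dose = maintenance dose × R = 353 × 2.703 ≈ 954 mg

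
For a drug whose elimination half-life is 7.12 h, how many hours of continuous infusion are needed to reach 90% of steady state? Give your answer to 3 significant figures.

23.7 hours

k = ln 2 / 7.12 = 0.09735 h⁻¹
f = 1 − e^(−kt)  ⇒  t = −ln(1 − f) / k
t = −ln(1 − 0.9) / 0.09735 = 2.303 / 0.09735 ≈ 23.7 hours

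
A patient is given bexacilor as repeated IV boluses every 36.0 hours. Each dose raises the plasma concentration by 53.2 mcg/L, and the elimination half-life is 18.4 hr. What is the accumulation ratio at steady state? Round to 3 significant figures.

1.35

k = ln 2 / 18.4 = 0.03767 hr⁻¹
Fraction remaining after one interval: e^(−kτ) = e^(−0.03767 × 36.0) = 0.2576
R = 1 / (1 − 0.2576) = 1 / 0.7424 ≈ 1.35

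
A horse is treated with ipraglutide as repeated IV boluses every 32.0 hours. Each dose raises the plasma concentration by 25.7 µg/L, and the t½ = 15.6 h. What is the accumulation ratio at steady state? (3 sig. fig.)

k = ln 2 / 15.6 = 0.04443 h⁻¹
Fraction remaining after one interval: e^(−kτ) = e^(−0.04443 × 32.0) = 0.2413
R = 1 / (1 − 0.2413) = 1 / 0.7587 ≈ 1.32

1.32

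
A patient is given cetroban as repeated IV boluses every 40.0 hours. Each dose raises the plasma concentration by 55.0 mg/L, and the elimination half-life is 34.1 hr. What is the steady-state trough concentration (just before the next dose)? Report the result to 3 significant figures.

43.8 mg/L

k = ln 2 / 34.1 = 0.02033 hr⁻¹
Fraction remaining after one interval: e^(−kτ) = e^(−0.02033 × 40.0) = 0.4435
R = 1 / (1 − 0.4435) = 1.797
Css,max = 55.0 × 1.797 = 98.83 mg/L
Css,min = Css,max × e^(−kτ) = 98.83 × 0.4435 ≈ 43.8 mg/L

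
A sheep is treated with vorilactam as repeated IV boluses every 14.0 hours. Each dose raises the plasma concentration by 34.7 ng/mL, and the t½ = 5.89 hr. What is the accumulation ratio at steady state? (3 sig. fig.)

1.24

k = ln 2 / 5.89 = 0.1177 hr⁻¹
Fraction remaining after one interval: e^(−kτ) = e^(−0.1177 × 14.0) = 0.1925
R = 1 / (1 − 0.1925) = 1 / 0.8075 ≈ 1.24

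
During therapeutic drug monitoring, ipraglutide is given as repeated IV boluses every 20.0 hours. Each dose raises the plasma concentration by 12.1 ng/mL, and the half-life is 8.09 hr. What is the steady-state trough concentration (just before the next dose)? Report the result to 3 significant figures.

2.66 ng/mL

k = ln 2 / 8.09 = 0.08568 hr⁻¹
Fraction remaining after one interval: e^(−kτ) = e^(−0.08568 × 20.0) = 0.1802
R = 1 / (1 − 0.1802) = 1.220
Css,max = 12.1 × 1.220 = 14.76 ng/mL
Css,min = Css,max × e^(−kτ) = 14.76 × 0.1802 ≈ 2.66 ng/mL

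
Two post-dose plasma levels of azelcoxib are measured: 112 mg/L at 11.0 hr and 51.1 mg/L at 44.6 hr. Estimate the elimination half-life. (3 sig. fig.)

k = ln(C₁/C₂) / (t₂ − t₁) = ln(112/51.1) / (44.6 − 11.0)
  = 0.7847 / 33.60 = 0.02335 hr⁻¹
t½ = ln 2 / k = ln 2 / 0.02335 ≈ 29.7 hours

29.7 hours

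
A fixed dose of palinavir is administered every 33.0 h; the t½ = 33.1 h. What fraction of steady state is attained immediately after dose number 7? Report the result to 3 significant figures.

0.992

k = ln 2 / 33.1 = 0.02094 h⁻¹
f_n = 1 − e^(−nkτ) = 1 − e^(−7 × 0.02094 × 33.0) = 1 − e^(−4.837) = 1 − 0.007928 ≈ 0.992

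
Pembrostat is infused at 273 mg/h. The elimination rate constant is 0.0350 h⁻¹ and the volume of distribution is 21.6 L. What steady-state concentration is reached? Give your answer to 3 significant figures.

CL = k · V = 0.0350 × 21.6 = 0.7560 L/h
Css = rate / CL = 273 / 0.7560 ≈ 361 mg/L

361 mg/L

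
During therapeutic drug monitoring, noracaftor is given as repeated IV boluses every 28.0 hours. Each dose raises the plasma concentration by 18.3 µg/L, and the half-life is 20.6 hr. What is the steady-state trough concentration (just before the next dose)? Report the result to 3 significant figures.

k = ln 2 / 20.6 = 0.03365 hr⁻¹
Fraction remaining after one interval: e^(−kτ) = e^(−0.03365 × 28.0) = 0.3898
R = 1 / (1 − 0.3898) = 1.639
Css,max = 18.3 × 1.639 = 29.99 µg/L
Css,min = Css,max × e^(−kτ) = 29.99 × 0.3898 ≈ 11.7 µg/L

11.7 µg/L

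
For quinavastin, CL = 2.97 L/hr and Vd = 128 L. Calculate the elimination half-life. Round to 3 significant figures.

29.9 hours

k = CL / V = 2.97 / 128 = 0.02320 hr⁻¹
t½ = ln 2 / k = ln 2 / 0.02320 ≈ 29.9 hours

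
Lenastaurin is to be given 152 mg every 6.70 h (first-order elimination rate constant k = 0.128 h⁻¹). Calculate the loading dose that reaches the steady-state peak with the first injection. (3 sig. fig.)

264 mg

Accumulation ratio R = 1 / (1 − e^(−kτ)) = 1 / (1 − e^(−0.1280×6.70)) = 1 / (1 − 0.4242) = 1.737
Loading dose = maintenance dose × R = 152 × 1.737 ≈ 264 mg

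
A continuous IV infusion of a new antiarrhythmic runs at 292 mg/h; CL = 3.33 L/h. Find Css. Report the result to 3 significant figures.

Css = infusion rate / CL = 292 / 3.33 ≈ 87.7 µg/mL

87.7 µg/mL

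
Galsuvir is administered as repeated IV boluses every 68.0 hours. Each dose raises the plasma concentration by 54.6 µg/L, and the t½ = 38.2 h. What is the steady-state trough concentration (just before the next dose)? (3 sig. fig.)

k = ln 2 / 38.2 = 0.01815 h⁻¹
Fraction remaining after one interval: e^(−kτ) = e^(−0.01815 × 68.0) = 0.2912
R = 1 / (1 − 0.2912) = 1.411
Css,max = 54.6 × 1.411 = 77.03 µg/L
Css,min = Css,max × e^(−kτ) = 77.03 × 0.2912 ≈ 22.4 µg/L

22.4 µg/L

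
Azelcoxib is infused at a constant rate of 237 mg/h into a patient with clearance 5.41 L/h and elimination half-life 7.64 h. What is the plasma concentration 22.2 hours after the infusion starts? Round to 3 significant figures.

38.0 mg/L

Css = rate / CL = 237 / 5.41 = 43.81 mg/L
k = ln 2 / 7.64 = 0.09073 h⁻¹
C(t) = Css (1 − e^(−kt)) = 43.81 × (1 − e^(−2.014)) = 43.81 × 0.8666 ≈ 38.0 mg/L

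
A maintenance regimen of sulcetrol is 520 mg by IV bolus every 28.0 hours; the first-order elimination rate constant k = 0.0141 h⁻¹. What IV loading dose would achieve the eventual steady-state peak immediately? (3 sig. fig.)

1590 mg

Accumulation ratio R = 1 / (1 − e^(−kτ)) = 1 / (1 − e^(−0.01410×28.0)) = 1 / (1 − 0.6738) = 3.066
Loading dose = maintenance dose × R = 520 × 3.066 ≈ 1590 mg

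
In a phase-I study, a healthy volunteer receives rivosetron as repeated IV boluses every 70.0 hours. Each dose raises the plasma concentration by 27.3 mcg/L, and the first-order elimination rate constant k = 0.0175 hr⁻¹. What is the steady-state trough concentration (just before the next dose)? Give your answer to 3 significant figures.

11.4 mcg/L

Fraction remaining after one interval: e^(−kτ) = e^(−0.01750 × 70.0) = 0.2938
R = 1 / (1 − 0.2938) = 1.416
Css,max = 27.3 × 1.416 = 38.66 mcg/L
Css,min = Css,max × e^(−kτ) = 38.66 × 0.2938 ≈ 11.4 mcg/L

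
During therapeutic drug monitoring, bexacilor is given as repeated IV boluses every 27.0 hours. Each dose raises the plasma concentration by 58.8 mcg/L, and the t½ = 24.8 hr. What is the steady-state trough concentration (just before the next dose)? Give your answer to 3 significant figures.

52.2 mcg/L

k = ln 2 / 24.8 = 0.02795 hr⁻¹
Fraction remaining after one interval: e^(−kτ) = e^(−0.02795 × 27.0) = 0.4702
R = 1 / (1 − 0.4702) = 1.887
Css,max = 58.8 × 1.887 = 111.0 mcg/L
Css,min = Css,max × e^(−kτ) = 111.0 × 0.4702 ≈ 52.2 mcg/L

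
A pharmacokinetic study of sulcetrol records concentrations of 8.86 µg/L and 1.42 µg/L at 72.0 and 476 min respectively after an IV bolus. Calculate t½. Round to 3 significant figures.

153 minutes

k = ln(C₁/C₂) / (t₂ − t₁) = ln(8.86/1.42) / (476 − 72.0)
  = 1.831 / 404.0 = 0.004532 min⁻¹
t½ = ln 2 / k = ln 2 / 0.004532 ≈ 153 minutes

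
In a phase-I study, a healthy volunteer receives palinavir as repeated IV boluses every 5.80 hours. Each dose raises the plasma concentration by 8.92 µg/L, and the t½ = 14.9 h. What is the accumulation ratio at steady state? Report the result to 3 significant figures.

k = ln 2 / 14.9 = 0.04652 h⁻¹
Fraction remaining after one interval: e^(−kτ) = e^(−0.04652 × 5.80) = 0.7635
R = 1 / (1 − 0.7635) = 1 / 0.2365 ≈ 4.23

4.23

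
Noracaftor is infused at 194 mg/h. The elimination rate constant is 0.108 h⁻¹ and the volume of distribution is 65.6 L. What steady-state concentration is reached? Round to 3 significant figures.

27.4 mg/L

CL = k · V = 0.108 × 65.6 = 7.085 L/h
Css = rate / CL = 194 / 7.085 ≈ 27.4 mg/L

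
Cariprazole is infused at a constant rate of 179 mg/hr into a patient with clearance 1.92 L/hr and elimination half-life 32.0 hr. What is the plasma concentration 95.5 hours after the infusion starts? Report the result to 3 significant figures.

81.4 µg/mL

Css = rate / CL = 179 / 1.92 = 93.23 µg/mL
k = ln 2 / 32.0 = 0.02166 hr⁻¹
C(t) = Css (1 − e^(−kt)) = 93.23 × (1 − e^(−2.069)) = 93.23 × 0.8736 ≈ 81.4 µg/mL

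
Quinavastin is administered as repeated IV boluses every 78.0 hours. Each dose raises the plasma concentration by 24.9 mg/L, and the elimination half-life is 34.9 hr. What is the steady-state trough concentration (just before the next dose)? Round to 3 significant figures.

6.72 mg/L

k = ln 2 / 34.9 = 0.01986 hr⁻¹
Fraction remaining after one interval: e^(−kτ) = e^(−0.01986 × 78.0) = 0.2124
R = 1 / (1 − 0.2124) = 1.270
Css,max = 24.9 × 1.270 = 31.62 mg/L
Css,min = Css,max × e^(−kτ) = 31.62 × 0.2124 ≈ 6.72 mg/L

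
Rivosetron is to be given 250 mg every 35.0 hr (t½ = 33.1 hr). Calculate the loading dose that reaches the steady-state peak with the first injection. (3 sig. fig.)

481 mg

k = ln 2 / 33.1 = 0.02094 hr⁻¹
Accumulation ratio R = 1 / (1 − e^(−kτ)) = 1 / (1 − e^(−0.02094×35.0)) = 1 / (1 − 0.4805) = 1.925
Loading dose = maintenance dose × R = 250 × 1.925 ≈ 481 mg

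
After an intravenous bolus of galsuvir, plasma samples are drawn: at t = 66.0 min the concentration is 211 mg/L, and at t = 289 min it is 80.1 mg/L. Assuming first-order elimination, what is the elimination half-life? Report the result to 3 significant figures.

160 minutes

k = ln(C₁/C₂) / (t₂ − t₁) = ln(211/80.1) / (289 − 66.0)
  = 0.9686 / 223.0 = 0.004343 min⁻¹
t½ = ln 2 / k = ln 2 / 0.004343 ≈ 160 minutes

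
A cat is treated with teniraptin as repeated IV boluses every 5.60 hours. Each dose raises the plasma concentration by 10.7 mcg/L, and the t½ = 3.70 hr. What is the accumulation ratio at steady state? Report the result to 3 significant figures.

1.54

k = ln 2 / 3.70 = 0.1873 hr⁻¹
Fraction remaining after one interval: e^(−kτ) = e^(−0.1873 × 5.60) = 0.3503
R = 1 / (1 − 0.3503) = 1 / 0.6497 ≈ 1.54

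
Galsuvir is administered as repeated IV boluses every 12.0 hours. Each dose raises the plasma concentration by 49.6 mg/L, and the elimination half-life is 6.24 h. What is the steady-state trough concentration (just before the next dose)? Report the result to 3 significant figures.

17.8 mg/L

k = ln 2 / 6.24 = 0.1111 h⁻¹
Fraction remaining after one interval: e^(−kτ) = e^(−0.1111 × 12.0) = 0.2637
R = 1 / (1 − 0.2637) = 1.358
Css,max = 49.6 × 1.358 = 67.36 mg/L
Css,min = Css,max × e^(−kτ) = 67.36 × 0.2637 ≈ 17.8 mg/L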